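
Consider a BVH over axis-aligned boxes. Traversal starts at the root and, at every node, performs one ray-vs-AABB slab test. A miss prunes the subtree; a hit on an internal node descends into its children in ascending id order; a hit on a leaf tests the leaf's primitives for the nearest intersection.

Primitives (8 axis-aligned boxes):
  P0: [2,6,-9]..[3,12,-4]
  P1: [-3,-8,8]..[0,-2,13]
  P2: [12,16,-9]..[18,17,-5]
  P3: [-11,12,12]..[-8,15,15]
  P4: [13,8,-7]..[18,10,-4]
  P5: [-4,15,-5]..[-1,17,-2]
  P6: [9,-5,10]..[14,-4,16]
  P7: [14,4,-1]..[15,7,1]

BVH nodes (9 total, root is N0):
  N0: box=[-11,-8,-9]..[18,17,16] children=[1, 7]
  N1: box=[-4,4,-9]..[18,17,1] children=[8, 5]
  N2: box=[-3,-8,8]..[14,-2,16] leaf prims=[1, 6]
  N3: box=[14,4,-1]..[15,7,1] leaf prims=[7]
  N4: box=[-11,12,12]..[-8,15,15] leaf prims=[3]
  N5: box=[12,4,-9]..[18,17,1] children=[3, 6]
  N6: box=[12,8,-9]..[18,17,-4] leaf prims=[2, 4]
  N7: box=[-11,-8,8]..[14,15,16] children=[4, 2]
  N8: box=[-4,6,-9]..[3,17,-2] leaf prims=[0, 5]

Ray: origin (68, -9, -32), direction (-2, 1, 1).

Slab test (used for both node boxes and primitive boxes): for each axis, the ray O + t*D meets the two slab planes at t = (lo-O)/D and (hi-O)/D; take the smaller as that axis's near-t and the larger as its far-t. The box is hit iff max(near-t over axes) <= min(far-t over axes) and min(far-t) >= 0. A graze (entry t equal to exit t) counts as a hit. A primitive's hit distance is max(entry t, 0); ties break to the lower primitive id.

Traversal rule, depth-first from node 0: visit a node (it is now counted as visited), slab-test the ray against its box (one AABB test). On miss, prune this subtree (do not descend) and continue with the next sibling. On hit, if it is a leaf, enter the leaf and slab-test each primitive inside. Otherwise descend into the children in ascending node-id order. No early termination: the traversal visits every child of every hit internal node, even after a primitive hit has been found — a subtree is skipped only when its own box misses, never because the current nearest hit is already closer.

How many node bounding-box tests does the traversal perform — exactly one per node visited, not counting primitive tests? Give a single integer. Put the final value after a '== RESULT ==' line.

Walk:
N0 x:[25,79/2] y:[1,26] z:[23,48] -> hit [25,26], descend [1, 7]
  N1 x:[25,36] y:[13,26] z:[23,33] -> hit [25,26], descend [5, 8]
    N5 x:[25,28] y:[13,26] z:[23,33] -> hit [25,26], descend [3, 6]
      N3 x:[53/2,27] y:[13,16] z:[31,33] -> miss, prune
      N6 x:[25,28] y:[17,26] z:[23,28] -> hit [25,26] leaf, test {P2@t=25, P4(miss)}
    N8 x:[65/2,36] y:[15,26] z:[23,30] -> miss, prune
  N7 x:[27,79/2] y:[1,24] z:[40,48] -> miss, prune

7 AABB tests over nodes [0, 1, 5, 3, 6, 8, 7]; 1 leaf entered; closest P2.

== RESULT ==
7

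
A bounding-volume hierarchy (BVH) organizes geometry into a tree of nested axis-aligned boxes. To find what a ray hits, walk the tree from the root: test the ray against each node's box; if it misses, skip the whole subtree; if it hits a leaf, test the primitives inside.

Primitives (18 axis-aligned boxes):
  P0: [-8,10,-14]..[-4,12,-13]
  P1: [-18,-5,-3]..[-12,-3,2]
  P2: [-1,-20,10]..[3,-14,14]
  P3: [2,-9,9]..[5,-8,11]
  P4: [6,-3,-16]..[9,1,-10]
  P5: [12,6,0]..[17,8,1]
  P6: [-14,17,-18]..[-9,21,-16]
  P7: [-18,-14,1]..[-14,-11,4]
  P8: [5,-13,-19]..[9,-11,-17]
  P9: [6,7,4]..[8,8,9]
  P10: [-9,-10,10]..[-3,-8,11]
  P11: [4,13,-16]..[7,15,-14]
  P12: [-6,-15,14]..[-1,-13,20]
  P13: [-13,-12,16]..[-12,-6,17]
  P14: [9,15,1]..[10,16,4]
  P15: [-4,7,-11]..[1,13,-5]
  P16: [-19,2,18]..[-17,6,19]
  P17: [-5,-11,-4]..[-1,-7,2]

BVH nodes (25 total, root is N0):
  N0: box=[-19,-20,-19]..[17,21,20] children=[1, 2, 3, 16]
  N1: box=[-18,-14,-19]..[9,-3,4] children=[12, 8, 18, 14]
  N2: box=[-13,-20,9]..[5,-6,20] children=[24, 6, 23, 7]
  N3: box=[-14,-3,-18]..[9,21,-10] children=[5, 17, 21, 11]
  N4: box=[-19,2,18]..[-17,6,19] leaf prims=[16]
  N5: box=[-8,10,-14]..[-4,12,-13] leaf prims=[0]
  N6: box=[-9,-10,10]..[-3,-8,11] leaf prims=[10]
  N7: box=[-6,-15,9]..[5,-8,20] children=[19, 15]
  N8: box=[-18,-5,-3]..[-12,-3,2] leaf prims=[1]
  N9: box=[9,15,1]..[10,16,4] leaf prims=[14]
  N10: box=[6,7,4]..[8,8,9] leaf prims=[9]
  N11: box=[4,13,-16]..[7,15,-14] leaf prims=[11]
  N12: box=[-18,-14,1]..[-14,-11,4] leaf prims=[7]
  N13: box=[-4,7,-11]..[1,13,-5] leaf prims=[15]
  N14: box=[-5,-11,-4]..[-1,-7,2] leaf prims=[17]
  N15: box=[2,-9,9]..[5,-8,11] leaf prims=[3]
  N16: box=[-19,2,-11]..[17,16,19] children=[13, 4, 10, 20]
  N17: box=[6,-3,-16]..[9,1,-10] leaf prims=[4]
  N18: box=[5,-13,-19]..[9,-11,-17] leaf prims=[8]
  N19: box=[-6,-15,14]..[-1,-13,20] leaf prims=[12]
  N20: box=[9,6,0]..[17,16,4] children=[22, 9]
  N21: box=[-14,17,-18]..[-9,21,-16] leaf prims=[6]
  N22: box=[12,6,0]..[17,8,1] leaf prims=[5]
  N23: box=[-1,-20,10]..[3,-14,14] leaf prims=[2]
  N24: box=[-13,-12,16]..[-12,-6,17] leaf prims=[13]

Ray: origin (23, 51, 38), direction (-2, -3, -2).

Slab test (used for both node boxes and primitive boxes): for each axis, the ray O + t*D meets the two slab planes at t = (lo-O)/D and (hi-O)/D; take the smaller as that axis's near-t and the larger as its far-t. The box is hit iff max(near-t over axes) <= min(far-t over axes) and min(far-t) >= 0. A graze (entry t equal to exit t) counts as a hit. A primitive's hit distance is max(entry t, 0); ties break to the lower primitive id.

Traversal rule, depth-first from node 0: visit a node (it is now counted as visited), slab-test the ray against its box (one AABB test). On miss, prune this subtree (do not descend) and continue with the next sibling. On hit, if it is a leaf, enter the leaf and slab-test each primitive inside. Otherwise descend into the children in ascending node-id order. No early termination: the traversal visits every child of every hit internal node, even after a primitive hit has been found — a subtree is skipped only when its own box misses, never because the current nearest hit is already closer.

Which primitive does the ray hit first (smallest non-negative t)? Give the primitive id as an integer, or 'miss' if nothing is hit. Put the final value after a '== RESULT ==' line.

Walk:
N0 x:[3,21] y:[10,71/3] z:[9,57/2] -> hit [10,21], descend [1, 2, 3, 16]
  N1 x:[7,41/2] y:[18,65/3] z:[17,57/2] -> hit [18,41/2], descend [8, 12, 14, 18]
    N8 x:[35/2,41/2] y:[18,56/3] z:[18,41/2] -> hit [18,56/3] leaf, test {P1@t=18}
    N12 x:[37/2,41/2] y:[62/3,65/3] z:[17,37/2] -> miss, prune
    N14 x:[12,14] y:[58/3,62/3] z:[18,21] -> miss, prune
    N18 x:[7,9] y:[62/3,64/3] z:[55/2,57/2] -> miss, prune
  N2 x:[9,18] y:[19,71/3] z:[9,29/2] -> miss, prune
  N3 x:[7,37/2] y:[10,18] z:[24,28] -> miss, prune
  N16 x:[3,21] y:[35/3,49/3] z:[19/2,49/2] -> hit [35/3,49/3], descend [4, 10, 13, 20]
    N4 x:[20,21] y:[15,49/3] z:[19/2,10] -> miss, prune
    N10 x:[15/2,17/2] y:[43/3,44/3] z:[29/2,17] -> miss, prune
    N13 x:[11,27/2] y:[38/3,44/3] z:[43/2,49/2] -> miss, prune
    N20 x:[3,7] y:[35/3,15] z:[17,19] -> miss, prune

13 AABB tests over nodes [0, 1, 8, 12, 14, 18, 2, 3, 16, 4, 10, 13, 20]; 1 leaf entered; closest P1.

== RESULT ==
1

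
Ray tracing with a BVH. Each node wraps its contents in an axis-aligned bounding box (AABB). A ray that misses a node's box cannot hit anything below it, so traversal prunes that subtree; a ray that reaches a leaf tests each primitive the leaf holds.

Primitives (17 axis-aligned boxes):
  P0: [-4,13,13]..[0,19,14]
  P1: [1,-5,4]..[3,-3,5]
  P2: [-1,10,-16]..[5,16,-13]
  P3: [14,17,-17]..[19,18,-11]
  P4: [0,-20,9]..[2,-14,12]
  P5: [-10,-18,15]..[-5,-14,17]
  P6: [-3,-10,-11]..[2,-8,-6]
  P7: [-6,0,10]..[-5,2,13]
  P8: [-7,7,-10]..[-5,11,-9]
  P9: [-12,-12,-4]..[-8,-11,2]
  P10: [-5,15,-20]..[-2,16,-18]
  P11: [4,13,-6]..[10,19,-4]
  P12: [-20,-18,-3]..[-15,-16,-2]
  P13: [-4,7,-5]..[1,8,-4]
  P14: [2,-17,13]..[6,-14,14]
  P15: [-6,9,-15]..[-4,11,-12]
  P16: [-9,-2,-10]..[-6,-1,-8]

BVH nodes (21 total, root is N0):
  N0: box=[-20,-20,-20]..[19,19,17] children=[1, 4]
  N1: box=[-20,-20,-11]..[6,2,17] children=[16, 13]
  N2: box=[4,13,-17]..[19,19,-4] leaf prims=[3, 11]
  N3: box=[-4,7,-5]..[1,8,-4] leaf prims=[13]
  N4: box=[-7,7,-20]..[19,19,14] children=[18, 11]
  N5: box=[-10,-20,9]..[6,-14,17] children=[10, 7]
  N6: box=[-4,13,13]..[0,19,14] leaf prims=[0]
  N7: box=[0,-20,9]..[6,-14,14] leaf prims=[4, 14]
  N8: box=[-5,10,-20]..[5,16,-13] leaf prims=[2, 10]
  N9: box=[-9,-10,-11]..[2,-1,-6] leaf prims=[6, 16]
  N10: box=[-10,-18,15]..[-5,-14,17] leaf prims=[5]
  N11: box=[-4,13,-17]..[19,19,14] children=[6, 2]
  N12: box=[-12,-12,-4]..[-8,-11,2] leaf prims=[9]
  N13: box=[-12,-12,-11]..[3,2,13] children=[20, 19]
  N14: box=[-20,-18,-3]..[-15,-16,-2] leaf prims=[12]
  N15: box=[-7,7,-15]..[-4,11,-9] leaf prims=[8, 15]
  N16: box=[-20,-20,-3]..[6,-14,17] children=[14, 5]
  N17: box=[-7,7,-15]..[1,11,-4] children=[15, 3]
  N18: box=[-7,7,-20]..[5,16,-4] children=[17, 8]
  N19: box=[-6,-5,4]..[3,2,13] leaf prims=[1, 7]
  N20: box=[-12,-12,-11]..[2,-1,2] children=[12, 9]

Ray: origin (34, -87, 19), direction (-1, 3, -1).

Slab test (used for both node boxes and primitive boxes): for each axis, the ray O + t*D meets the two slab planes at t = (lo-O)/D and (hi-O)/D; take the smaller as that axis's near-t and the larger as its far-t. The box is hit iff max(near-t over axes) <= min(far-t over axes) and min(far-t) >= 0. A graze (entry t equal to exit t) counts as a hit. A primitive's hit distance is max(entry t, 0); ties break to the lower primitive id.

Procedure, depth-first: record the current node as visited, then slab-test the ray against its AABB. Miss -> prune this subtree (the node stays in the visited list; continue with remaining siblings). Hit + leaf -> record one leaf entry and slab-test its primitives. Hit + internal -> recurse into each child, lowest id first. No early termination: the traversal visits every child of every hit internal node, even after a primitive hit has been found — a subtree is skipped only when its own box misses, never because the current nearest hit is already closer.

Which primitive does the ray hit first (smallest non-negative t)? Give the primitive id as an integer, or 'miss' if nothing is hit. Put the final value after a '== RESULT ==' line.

Trace the traversal:
N0 x:[15,54] y:[67/3,106/3] z:[2,39] -> hit [67/3,106/3], descend [1, 4]
  N1 x:[28,54] y:[67/3,89/3] z:[2,30] -> hit [28,89/3], descend [13, 16]
    N13 x:[31,46] y:[25,89/3] z:[6,30] -> miss, prune
    N16 x:[28,54] y:[67/3,73/3] z:[2,22] -> miss, prune
  N4 x:[15,41] y:[94/3,106/3] z:[5,39] -> hit [94/3,106/3], descend [11, 18]
    N11 x:[15,38] y:[100/3,106/3] z:[5,36] -> hit [100/3,106/3], descend [2, 6]
      N2 x:[15,30] y:[100/3,106/3] z:[23,36] -> miss, prune
      N6 x:[34,38] y:[100/3,106/3] z:[5,6] -> miss, prune
    N18 x:[29,41] y:[94/3,103/3] z:[23,39] -> hit [94/3,103/3], descend [8, 17]
      N8 x:[29,39] y:[97/3,103/3] z:[32,39] -> hit [97/3,103/3] leaf, test {P2@t=97/3, P10(miss)}
      N17 x:[33,41] y:[94/3,98/3] z:[23,34] -> miss, prune

Summary -> nodes [0, 1, 13, 16, 4, 11, 2, 6, 18, 8, 17]; box-tests=11; leaf-entries=1; first=P2

== RESULT ==
2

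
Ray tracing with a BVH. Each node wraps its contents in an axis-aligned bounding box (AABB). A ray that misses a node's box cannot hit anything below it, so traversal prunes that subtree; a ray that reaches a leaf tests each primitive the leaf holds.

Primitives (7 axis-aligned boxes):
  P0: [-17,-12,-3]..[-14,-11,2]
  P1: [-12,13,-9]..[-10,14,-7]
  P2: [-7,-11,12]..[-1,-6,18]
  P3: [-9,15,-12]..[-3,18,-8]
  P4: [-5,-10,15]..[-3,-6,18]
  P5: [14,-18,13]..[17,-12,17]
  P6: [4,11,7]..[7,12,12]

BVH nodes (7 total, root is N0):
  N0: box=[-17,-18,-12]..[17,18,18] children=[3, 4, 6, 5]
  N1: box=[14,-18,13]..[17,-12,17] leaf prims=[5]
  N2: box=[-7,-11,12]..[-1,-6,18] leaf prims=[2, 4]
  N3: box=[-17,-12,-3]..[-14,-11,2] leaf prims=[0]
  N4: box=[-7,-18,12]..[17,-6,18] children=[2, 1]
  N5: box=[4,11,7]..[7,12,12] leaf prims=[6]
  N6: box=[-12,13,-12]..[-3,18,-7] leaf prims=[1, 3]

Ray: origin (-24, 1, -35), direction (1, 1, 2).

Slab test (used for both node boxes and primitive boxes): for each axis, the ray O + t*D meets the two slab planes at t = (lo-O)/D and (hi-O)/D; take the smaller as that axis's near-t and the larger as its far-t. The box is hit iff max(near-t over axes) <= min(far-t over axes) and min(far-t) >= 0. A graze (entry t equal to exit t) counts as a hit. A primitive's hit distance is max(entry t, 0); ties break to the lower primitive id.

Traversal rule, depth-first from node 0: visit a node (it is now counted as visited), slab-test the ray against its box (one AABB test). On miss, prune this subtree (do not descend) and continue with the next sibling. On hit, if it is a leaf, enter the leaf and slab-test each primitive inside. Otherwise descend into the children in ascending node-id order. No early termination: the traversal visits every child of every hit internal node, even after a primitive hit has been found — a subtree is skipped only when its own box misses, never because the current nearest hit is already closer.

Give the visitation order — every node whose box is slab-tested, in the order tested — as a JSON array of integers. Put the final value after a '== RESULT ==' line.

Walk:
N0 x:[7,41] y:[-19,17] z:[23/2,53/2] -> hit [23/2,17], descend [3, 4, 5, 6]
  N3 x:[7,10] y:[-13,-12] z:[16,37/2] -> miss, prune
  N4 x:[17,41] y:[-19,-7] z:[47/2,53/2] -> miss, prune
  N5 x:[28,31] y:[10,11] z:[21,47/2] -> miss, prune
  N6 x:[12,21] y:[12,17] z:[23/2,14] -> hit [12,14] leaf, test {P1@t=13, P3(miss)}

5 AABB tests over nodes [0, 3, 4, 5, 6]; 1 leaf entered; closest P1.

== RESULT ==
[0, 3, 4, 5, 6]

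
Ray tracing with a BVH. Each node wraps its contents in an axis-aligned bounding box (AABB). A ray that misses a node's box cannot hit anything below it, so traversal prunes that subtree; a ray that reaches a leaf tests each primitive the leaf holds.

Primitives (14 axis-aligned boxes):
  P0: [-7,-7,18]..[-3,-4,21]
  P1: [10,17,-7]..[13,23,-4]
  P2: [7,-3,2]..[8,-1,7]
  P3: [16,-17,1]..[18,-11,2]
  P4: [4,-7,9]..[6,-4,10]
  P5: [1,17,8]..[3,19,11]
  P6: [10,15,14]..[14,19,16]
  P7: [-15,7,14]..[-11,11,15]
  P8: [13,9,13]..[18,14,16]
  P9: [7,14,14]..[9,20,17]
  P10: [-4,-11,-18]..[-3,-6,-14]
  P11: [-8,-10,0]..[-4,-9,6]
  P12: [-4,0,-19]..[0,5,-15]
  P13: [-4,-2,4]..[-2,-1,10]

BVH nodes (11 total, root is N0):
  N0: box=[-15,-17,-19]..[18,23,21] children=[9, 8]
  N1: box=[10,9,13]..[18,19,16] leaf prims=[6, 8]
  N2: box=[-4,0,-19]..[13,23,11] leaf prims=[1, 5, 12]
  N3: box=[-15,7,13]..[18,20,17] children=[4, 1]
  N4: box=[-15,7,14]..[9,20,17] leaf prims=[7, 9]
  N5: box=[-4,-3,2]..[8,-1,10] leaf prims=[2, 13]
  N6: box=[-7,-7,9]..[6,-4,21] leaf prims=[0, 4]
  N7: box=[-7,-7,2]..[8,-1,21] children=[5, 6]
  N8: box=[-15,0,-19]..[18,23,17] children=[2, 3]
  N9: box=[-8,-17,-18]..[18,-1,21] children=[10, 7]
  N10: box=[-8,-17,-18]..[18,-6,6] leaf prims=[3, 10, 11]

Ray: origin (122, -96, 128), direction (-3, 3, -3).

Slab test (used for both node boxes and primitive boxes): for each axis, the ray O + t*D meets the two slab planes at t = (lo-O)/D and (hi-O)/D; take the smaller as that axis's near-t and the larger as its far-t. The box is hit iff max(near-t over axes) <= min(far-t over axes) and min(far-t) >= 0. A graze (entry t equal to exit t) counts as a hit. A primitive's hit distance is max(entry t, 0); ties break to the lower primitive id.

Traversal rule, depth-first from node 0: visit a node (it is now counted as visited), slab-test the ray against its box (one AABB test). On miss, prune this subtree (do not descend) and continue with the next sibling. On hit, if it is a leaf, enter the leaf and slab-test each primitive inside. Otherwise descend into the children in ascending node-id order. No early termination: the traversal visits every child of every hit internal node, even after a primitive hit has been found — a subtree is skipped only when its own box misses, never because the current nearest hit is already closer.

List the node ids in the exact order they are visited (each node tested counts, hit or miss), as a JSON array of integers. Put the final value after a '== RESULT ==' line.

Traverse from the root:
N0 x:[104/3,137/3] y:[79/3,119/3] z:[107/3,49] -> hit [107/3,119/3], descend [8, 9]
  N8 x:[104/3,137/3] y:[32,119/3] z:[37,49] -> hit [37,119/3], descend [2, 3]
    N2 x:[109/3,42] y:[32,119/3] z:[39,49] -> hit [39,119/3] leaf, test {P1(miss), P5(miss), P12(miss)}
    N3 x:[104/3,137/3] y:[103/3,116/3] z:[37,115/3] -> hit [37,115/3], descend [1, 4]
      N1 x:[104/3,112/3] y:[35,115/3] z:[112/3,115/3] -> hit [112/3,112/3] leaf, test {P6@t=112/3, P8(miss)}
      N4 x:[113/3,137/3] y:[103/3,116/3] z:[37,38] -> hit [113/3,38] leaf, test {P7(miss), P9@t=113/3}
  N9 x:[104/3,130/3] y:[79/3,95/3] z:[107/3,146/3] -> miss, prune

Visited [0, 8, 2, 3, 1, 4, 9]. Tests: 7 box, 3 leaf. Nearest: P6.

== RESULT ==
[0, 8, 2, 3, 1, 4, 9]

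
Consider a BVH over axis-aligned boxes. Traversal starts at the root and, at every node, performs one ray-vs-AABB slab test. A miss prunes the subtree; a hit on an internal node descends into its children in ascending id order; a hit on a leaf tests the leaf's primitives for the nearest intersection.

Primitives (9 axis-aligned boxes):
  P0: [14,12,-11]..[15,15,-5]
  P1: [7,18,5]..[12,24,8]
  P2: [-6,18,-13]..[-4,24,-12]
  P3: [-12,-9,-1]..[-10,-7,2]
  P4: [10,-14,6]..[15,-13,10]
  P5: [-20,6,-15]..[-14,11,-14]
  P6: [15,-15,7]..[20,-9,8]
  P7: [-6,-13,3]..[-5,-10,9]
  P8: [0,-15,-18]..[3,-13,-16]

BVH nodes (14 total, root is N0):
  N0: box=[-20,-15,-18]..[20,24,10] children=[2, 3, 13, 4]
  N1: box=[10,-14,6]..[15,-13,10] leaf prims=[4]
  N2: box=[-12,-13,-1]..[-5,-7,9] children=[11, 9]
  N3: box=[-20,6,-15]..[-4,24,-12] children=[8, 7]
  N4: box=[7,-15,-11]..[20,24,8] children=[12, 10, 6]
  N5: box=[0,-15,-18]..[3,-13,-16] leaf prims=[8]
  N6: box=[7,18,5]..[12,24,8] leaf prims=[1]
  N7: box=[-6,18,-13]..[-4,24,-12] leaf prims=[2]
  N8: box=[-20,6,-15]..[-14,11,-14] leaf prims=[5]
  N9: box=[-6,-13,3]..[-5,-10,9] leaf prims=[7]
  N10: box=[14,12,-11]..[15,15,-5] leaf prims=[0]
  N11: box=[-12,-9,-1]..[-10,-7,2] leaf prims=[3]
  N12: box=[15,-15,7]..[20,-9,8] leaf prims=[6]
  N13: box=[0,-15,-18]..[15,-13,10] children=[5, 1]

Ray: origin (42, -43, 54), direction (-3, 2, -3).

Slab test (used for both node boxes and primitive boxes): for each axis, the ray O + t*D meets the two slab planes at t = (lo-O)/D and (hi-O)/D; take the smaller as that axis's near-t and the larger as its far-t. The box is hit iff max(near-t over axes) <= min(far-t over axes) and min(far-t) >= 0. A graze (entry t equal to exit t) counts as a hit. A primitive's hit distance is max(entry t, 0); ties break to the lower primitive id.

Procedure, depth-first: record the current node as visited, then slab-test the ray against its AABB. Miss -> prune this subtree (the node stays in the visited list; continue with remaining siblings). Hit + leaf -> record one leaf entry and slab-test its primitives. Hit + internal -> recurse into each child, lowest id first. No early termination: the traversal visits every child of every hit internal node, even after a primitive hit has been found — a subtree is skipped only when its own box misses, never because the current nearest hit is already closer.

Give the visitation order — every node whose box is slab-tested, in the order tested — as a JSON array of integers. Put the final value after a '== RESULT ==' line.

Trace the traversal:
N0 x:[22/3,62/3] y:[14,67/2] z:[44/3,24] -> hit [44/3,62/3], descend [2, 3, 4, 13]
  N2 x:[47/3,18] y:[15,18] z:[15,55/3] -> hit [47/3,18], descend [9, 11]
    N9 x:[47/3,16] y:[15,33/2] z:[15,17] -> hit [47/3,16] leaf, test {P7@t=47/3}
    N11 x:[52/3,18] y:[17,18] z:[52/3,55/3] -> hit [52/3,18] leaf, test {P3@t=52/3}
  N3 x:[46/3,62/3] y:[49/2,67/2] z:[22,23] -> miss, prune
  N4 x:[22/3,35/3] y:[14,67/2] z:[46/3,65/3] -> miss, prune
  N13 x:[9,14] y:[14,15] z:[44/3,24] -> miss, prune

7 AABB tests over nodes [0, 2, 9, 11, 3, 4, 13]; 2 leaves entered; closest P7.

== RESULT ==
[0, 2, 9, 11, 3, 4, 13]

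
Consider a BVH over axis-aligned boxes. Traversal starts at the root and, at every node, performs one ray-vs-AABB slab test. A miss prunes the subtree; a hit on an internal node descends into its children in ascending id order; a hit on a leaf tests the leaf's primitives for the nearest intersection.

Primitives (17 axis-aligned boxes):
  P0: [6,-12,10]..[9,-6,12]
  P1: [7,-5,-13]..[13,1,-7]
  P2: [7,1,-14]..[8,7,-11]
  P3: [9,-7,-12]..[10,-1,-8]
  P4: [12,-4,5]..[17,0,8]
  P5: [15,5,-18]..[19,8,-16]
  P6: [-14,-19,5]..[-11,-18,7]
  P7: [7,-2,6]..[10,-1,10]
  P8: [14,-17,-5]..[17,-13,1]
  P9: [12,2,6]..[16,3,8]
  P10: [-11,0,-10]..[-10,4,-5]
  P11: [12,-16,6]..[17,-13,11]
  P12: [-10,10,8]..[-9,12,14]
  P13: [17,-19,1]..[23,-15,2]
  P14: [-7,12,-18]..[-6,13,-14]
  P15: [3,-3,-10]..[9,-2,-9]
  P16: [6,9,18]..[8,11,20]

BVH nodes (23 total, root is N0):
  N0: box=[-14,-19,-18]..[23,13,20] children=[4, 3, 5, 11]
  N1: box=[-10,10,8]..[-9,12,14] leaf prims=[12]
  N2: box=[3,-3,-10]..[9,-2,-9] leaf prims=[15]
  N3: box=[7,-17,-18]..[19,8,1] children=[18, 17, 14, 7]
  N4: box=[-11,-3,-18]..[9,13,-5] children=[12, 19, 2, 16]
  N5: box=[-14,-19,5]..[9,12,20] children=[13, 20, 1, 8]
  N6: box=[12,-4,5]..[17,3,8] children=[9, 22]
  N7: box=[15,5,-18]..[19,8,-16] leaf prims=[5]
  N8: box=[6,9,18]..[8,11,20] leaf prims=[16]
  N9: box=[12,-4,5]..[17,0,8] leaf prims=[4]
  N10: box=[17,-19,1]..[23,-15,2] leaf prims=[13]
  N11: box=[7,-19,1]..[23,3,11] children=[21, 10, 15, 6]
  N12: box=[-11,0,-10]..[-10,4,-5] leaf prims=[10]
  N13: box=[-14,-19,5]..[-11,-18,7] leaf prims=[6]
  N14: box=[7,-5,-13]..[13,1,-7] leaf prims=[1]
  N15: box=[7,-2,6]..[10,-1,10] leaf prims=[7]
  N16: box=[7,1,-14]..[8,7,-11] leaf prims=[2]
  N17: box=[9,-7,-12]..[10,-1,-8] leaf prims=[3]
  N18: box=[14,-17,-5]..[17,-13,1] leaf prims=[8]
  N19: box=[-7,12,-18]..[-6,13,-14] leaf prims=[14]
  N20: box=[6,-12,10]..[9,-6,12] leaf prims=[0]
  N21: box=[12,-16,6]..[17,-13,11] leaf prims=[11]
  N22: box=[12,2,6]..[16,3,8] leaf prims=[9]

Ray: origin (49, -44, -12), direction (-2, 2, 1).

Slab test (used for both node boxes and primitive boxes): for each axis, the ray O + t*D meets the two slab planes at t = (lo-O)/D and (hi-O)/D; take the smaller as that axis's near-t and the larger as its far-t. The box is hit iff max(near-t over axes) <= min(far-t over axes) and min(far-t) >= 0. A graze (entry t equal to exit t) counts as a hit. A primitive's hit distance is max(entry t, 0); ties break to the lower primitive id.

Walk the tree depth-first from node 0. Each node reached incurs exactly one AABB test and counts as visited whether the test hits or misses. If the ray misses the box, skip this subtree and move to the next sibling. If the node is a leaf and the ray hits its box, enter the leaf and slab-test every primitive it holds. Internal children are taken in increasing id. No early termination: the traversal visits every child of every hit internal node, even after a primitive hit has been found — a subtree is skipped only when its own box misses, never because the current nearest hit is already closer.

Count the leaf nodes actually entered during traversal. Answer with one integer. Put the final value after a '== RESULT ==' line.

Traverse from the root:
N0 x:[13,63/2] y:[25/2,57/2] z:[-6,32] -> hit [13,57/2], descend [3, 4, 5, 11]
  N3 x:[15,21] y:[27/2,26] z:[-6,13] -> miss, prune
  N4 x:[20,30] y:[41/2,57/2] z:[-6,7] -> miss, prune
  N5 x:[20,63/2] y:[25/2,28] z:[17,32] -> hit [20,28], descend [1, 8, 13, 20]
    N1 x:[29,59/2] y:[27,28] z:[20,26] -> miss, prune
    N8 x:[41/2,43/2] y:[53/2,55/2] z:[30,32] -> miss, prune
    N13 x:[30,63/2] y:[25/2,13] z:[17,19] -> miss, prune
    N20 x:[20,43/2] y:[16,19] z:[22,24] -> miss, prune
  N11 x:[13,21] y:[25/2,47/2] z:[13,23] -> hit [13,21], descend [6, 10, 15, 21]
    N6 x:[16,37/2] y:[20,47/2] z:[17,20] -> miss, prune
    N10 x:[13,16] y:[25/2,29/2] z:[13,14] -> hit [13,14] leaf, test {P13@t=13}
    N15 x:[39/2,21] y:[21,43/2] z:[18,22] -> hit [21,21] leaf, test {P7@t=21}
    N21 x:[16,37/2] y:[14,31/2] z:[18,23] -> miss, prune

13 AABB tests over nodes [0, 3, 4, 5, 1, 8, 13, 20, 11, 6, 10, 15, 21]; 2 leaves entered; closest P13.

== RESULT ==
2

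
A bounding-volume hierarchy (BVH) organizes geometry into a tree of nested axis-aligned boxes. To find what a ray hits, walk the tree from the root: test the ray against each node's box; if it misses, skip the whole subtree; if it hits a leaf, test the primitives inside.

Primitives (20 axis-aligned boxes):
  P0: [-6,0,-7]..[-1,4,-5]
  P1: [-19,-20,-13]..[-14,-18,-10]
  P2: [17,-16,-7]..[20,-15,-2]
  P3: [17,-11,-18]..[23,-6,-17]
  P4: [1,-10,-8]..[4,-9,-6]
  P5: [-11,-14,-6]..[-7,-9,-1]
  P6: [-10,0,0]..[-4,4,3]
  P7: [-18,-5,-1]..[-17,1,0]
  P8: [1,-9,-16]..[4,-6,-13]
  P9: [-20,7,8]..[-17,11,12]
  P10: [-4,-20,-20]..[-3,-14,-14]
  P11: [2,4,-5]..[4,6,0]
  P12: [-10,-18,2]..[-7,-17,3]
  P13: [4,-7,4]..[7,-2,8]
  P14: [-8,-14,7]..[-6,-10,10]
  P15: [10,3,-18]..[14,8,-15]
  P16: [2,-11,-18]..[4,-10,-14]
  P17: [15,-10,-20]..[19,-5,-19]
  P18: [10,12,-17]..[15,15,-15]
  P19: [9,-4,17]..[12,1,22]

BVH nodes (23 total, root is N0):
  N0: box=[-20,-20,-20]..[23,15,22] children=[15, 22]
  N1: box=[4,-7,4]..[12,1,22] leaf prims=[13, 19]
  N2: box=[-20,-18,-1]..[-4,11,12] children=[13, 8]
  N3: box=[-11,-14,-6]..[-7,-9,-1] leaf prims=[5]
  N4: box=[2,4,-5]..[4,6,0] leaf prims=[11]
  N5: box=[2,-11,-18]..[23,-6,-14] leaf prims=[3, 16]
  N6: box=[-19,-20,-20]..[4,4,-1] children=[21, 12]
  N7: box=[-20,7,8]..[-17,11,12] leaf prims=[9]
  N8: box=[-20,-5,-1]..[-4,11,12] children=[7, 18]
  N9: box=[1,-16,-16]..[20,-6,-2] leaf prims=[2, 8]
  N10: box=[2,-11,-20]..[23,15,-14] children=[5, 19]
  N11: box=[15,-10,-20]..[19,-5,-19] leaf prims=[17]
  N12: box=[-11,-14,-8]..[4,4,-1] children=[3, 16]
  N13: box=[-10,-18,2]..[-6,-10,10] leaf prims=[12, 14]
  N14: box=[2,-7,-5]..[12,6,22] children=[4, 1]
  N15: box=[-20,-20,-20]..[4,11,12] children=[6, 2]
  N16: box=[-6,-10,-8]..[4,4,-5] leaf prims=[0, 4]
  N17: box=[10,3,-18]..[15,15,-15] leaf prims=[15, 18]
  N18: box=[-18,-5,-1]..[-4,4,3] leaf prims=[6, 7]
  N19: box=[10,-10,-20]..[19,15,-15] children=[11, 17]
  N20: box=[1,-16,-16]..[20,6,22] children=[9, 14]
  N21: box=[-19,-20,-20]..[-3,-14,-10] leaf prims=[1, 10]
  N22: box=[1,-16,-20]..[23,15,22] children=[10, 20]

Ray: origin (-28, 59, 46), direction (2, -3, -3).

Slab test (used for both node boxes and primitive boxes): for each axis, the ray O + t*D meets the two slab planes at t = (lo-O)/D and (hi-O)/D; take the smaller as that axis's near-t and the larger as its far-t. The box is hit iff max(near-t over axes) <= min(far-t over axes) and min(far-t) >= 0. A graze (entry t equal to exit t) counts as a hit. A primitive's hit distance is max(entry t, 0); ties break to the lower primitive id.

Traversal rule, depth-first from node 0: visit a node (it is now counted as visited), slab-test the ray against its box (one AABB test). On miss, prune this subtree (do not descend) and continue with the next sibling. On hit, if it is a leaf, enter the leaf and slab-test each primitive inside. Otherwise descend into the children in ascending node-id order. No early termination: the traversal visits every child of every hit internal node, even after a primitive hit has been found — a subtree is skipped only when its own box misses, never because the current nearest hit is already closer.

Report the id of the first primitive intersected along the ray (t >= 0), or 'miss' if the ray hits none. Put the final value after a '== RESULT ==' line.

Walk:
N0 x:[4,51/2] y:[44/3,79/3] z:[8,22] -> hit [44/3,22], descend [15, 22]
  N15 x:[4,16] y:[16,79/3] z:[34/3,22] -> hit [16,16], descend [2, 6]
    N2 x:[4,12] y:[16,77/3] z:[34/3,47/3] -> miss, prune
    N6 x:[9/2,16] y:[55/3,79/3] z:[47/3,22] -> miss, prune
  N22 x:[29/2,51/2] y:[44/3,25] z:[8,22] -> hit [44/3,22], descend [10, 20]
    N10 x:[15,51/2] y:[44/3,70/3] z:[20,22] -> hit [20,22], descend [5, 19]
      N5 x:[15,51/2] y:[65/3,70/3] z:[20,64/3] -> miss, prune
      N19 x:[19,47/2] y:[44/3,23] z:[61/3,22] -> hit [61/3,22], descend [11, 17]
        N11 x:[43/2,47/2] y:[64/3,23] z:[65/3,22] -> hit [65/3,22] leaf, test {P17@t=65/3}
        N17 x:[19,43/2] y:[44/3,56/3] z:[61/3,64/3] -> miss, prune
    N20 x:[29/2,24] y:[53/3,25] z:[8,62/3] -> hit [53/3,62/3], descend [9, 14]
      N9 x:[29/2,24] y:[65/3,25] z:[16,62/3] -> miss, prune
      N14 x:[15,20] y:[53/3,22] z:[8,17] -> miss, prune

13 AABB tests over nodes [0, 15, 2, 6, 22, 10, 5, 19, 11, 17, 20, 9, 14]; 1 leaf entered; closest P17.

== RESULT ==
17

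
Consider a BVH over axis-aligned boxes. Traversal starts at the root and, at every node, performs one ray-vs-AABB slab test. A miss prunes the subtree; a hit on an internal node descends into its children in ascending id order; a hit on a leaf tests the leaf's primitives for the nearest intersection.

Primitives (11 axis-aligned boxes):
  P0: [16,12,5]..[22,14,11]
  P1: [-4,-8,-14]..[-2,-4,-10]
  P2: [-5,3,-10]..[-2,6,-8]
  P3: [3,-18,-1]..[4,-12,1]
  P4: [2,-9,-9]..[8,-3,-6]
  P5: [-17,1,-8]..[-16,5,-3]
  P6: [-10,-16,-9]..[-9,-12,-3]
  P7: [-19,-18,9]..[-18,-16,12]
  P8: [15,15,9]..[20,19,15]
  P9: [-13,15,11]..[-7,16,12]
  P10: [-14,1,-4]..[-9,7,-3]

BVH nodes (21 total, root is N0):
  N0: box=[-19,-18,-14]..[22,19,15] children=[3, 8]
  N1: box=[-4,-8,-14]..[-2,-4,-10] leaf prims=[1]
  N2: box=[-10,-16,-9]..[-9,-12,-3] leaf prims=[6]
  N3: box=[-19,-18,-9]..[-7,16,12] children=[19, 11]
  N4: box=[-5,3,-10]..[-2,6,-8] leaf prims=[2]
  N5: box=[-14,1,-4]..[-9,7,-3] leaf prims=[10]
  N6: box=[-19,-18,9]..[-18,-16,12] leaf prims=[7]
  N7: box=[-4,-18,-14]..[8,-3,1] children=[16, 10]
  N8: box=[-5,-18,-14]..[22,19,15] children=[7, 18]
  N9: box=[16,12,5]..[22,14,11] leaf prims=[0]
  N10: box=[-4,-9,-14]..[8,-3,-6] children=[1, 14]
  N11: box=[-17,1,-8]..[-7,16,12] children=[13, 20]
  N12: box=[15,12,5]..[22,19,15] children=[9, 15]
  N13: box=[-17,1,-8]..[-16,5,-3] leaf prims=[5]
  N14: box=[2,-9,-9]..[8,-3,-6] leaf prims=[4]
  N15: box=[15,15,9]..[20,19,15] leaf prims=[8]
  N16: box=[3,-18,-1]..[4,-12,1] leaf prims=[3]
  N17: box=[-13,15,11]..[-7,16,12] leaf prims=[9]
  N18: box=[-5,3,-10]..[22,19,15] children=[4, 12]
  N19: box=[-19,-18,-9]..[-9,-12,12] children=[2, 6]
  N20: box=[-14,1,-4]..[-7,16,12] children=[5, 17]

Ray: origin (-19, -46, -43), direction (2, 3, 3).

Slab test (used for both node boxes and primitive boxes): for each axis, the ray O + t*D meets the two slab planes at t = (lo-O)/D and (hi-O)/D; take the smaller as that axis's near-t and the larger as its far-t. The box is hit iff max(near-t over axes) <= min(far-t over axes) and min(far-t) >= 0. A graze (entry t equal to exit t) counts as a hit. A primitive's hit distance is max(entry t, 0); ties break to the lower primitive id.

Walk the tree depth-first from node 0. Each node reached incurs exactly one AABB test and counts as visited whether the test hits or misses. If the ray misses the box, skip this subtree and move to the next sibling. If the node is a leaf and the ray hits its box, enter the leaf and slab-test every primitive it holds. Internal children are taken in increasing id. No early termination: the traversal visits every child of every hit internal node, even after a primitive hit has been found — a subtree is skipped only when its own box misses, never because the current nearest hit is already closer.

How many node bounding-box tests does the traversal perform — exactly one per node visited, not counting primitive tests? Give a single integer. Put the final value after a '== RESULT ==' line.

Traverse from the root:
N0 x:[0,41/2] y:[28/3,65/3] z:[29/3,58/3] -> hit [29/3,58/3], descend [3, 8]
  N3 x:[0,6] y:[28/3,62/3] z:[34/3,55/3] -> miss, prune
  N8 x:[7,41/2] y:[28/3,65/3] z:[29/3,58/3] -> hit [29/3,58/3], descend [7, 18]
    N7 x:[15/2,27/2] y:[28/3,43/3] z:[29/3,44/3] -> hit [29/3,27/2], descend [10, 16]
      N10 x:[15/2,27/2] y:[37/3,43/3] z:[29/3,37/3] -> hit [37/3,37/3], descend [1, 14]
        N1 x:[15/2,17/2] y:[38/3,14] z:[29/3,11] -> miss, prune
        N14 x:[21/2,27/2] y:[37/3,43/3] z:[34/3,37/3] -> hit [37/3,37/3] leaf, test {P4@t=37/3}
      N16 x:[11,23/2] y:[28/3,34/3] z:[14,44/3] -> miss, prune
    N18 x:[7,41/2] y:[49/3,65/3] z:[11,58/3] -> hit [49/3,58/3], descend [4, 12]
      N4 x:[7,17/2] y:[49/3,52/3] z:[11,35/3] -> miss, prune
      N12 x:[17,41/2] y:[58/3,65/3] z:[16,58/3] -> hit [58/3,58/3], descend [9, 15]
        N9 x:[35/2,41/2] y:[58/3,20] z:[16,18] -> miss, prune
        N15 x:[17,39/2] y:[61/3,65/3] z:[52/3,58/3] -> miss, prune

Visited [0, 3, 8, 7, 10, 1, 14, 16, 18, 4, 12, 9, 15]. Tests: 13 box, 1 leaf. Nearest: P4.

== RESULT ==
13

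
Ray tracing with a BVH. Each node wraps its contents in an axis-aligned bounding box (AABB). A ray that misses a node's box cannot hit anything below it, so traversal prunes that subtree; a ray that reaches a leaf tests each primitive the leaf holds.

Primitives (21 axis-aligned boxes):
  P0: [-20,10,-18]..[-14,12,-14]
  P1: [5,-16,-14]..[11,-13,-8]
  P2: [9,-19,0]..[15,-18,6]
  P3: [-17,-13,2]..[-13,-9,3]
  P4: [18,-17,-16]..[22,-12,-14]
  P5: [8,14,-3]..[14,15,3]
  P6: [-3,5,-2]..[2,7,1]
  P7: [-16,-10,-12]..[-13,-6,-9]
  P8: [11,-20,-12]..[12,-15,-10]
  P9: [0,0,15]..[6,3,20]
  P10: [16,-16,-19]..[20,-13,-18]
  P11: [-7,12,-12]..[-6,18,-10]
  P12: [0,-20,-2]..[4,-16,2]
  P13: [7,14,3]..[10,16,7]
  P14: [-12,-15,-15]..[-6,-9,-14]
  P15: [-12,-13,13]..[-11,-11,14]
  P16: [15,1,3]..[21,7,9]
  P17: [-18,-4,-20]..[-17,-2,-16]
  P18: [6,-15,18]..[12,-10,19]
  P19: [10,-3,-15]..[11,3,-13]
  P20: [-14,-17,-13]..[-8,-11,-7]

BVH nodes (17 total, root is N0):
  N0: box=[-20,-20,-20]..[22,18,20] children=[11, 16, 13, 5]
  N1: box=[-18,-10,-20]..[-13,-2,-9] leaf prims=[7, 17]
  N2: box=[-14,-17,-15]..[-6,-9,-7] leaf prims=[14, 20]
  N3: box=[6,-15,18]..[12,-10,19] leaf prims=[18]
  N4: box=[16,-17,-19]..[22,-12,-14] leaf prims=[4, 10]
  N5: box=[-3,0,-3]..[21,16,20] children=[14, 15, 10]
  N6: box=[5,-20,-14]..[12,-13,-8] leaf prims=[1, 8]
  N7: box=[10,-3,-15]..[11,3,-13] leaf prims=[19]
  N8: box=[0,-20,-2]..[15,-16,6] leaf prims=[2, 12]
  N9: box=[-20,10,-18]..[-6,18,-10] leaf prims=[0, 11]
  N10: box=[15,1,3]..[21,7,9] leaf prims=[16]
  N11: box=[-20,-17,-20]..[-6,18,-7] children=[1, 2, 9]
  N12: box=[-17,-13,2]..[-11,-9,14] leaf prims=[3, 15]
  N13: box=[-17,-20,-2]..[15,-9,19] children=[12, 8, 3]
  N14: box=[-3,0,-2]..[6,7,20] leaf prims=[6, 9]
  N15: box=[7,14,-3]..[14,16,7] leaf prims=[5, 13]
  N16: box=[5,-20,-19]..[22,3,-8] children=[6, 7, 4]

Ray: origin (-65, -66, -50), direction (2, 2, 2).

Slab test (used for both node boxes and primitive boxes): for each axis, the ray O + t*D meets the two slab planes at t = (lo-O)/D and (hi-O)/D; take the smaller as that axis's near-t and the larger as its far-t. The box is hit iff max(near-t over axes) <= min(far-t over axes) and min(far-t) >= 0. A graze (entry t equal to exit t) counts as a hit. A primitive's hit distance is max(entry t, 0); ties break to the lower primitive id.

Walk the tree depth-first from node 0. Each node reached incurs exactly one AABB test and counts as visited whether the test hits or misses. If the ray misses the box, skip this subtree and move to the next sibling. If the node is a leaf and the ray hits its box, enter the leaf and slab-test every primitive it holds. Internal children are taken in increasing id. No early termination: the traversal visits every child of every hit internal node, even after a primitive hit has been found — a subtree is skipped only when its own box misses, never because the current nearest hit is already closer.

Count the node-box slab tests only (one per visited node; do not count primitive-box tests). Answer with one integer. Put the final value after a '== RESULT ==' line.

Traverse from the root:
N0 x:[45/2,87/2] y:[23,42] z:[15,35] -> hit [23,35], descend [5, 11, 13, 16]
  N5 x:[31,43] y:[33,41] z:[47/2,35] -> hit [33,35], descend [10, 14, 15]
    N10 x:[40,43] y:[67/2,73/2] z:[53/2,59/2] -> miss, prune
    N14 x:[31,71/2] y:[33,73/2] z:[24,35] -> hit [33,35] leaf, test {P6(miss), P9@t=33}
    N15 x:[36,79/2] y:[40,41] z:[47/2,57/2] -> miss, prune
  N11 x:[45/2,59/2] y:[49/2,42] z:[15,43/2] -> miss, prune
  N13 x:[24,40] y:[23,57/2] z:[24,69/2] -> hit [24,57/2], descend [3, 8, 12]
    N3 x:[71/2,77/2] y:[51/2,28] z:[34,69/2] -> miss, prune
    N8 x:[65/2,40] y:[23,25] z:[24,28] -> miss, prune
    N12 x:[24,27] y:[53/2,57/2] z:[26,32] -> hit [53/2,27] leaf, test {P3(miss), P15(miss)}
  N16 x:[35,87/2] y:[23,69/2] z:[31/2,21] -> miss, prune

order=[0, 5, 10, 14, 15, 11, 13, 3, 8, 12, 16]  |boxes|=11  |leaves|=2  hit=P9

== RESULT ==
11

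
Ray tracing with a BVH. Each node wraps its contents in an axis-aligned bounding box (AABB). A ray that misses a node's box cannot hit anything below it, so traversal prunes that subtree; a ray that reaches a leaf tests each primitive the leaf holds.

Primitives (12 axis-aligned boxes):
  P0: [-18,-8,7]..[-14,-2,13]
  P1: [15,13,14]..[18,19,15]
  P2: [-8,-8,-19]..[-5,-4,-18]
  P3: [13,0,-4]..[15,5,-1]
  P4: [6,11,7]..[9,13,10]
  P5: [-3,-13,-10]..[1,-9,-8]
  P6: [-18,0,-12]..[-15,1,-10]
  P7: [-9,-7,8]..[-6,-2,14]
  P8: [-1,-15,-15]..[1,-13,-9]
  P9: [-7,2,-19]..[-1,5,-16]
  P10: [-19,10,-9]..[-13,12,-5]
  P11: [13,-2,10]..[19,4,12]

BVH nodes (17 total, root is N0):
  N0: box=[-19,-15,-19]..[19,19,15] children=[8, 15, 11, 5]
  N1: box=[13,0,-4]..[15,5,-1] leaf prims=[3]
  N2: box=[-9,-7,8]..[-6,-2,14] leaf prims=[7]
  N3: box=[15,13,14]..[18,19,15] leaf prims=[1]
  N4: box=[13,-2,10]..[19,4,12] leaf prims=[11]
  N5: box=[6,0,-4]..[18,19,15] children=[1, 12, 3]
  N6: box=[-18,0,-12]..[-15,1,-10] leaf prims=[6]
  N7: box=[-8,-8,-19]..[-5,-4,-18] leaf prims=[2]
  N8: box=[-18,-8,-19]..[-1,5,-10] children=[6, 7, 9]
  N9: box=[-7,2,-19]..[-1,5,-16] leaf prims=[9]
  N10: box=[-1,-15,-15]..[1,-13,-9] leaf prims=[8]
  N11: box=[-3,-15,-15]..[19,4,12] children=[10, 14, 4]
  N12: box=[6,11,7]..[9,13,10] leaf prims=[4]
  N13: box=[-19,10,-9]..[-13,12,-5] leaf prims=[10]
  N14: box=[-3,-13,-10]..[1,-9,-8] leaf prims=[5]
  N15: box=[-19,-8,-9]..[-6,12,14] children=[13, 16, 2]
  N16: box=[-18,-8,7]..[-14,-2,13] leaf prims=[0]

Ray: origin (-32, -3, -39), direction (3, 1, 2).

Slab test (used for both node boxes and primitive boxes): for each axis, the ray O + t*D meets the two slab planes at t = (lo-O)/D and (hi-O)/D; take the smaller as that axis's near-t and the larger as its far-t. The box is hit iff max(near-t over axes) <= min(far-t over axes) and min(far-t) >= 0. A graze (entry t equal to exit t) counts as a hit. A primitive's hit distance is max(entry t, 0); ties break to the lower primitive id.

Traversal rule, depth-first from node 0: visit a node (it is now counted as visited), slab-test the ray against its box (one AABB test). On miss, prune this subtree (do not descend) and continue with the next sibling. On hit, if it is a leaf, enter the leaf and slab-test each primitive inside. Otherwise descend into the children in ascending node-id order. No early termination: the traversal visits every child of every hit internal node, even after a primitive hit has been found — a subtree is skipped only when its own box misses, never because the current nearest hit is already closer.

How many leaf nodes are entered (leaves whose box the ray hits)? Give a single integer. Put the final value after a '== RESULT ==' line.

Trace the traversal:
N0 x:[13/3,17] y:[-12,22] z:[10,27] -> hit [10,17], descend [5, 8, 11, 15]
  N5 x:[38/3,50/3] y:[3,22] z:[35/2,27] -> miss, prune
  N8 x:[14/3,31/3] y:[-5,8] z:[10,29/2] -> miss, prune
  N11 x:[29/3,17] y:[-12,7] z:[12,51/2] -> miss, prune
  N15 x:[13/3,26/3] y:[-5,15] z:[15,53/2] -> miss, prune

Summary -> nodes [0, 5, 8, 11, 15]; box-tests=5; leaf-entries=0; first=miss

== RESULT ==
0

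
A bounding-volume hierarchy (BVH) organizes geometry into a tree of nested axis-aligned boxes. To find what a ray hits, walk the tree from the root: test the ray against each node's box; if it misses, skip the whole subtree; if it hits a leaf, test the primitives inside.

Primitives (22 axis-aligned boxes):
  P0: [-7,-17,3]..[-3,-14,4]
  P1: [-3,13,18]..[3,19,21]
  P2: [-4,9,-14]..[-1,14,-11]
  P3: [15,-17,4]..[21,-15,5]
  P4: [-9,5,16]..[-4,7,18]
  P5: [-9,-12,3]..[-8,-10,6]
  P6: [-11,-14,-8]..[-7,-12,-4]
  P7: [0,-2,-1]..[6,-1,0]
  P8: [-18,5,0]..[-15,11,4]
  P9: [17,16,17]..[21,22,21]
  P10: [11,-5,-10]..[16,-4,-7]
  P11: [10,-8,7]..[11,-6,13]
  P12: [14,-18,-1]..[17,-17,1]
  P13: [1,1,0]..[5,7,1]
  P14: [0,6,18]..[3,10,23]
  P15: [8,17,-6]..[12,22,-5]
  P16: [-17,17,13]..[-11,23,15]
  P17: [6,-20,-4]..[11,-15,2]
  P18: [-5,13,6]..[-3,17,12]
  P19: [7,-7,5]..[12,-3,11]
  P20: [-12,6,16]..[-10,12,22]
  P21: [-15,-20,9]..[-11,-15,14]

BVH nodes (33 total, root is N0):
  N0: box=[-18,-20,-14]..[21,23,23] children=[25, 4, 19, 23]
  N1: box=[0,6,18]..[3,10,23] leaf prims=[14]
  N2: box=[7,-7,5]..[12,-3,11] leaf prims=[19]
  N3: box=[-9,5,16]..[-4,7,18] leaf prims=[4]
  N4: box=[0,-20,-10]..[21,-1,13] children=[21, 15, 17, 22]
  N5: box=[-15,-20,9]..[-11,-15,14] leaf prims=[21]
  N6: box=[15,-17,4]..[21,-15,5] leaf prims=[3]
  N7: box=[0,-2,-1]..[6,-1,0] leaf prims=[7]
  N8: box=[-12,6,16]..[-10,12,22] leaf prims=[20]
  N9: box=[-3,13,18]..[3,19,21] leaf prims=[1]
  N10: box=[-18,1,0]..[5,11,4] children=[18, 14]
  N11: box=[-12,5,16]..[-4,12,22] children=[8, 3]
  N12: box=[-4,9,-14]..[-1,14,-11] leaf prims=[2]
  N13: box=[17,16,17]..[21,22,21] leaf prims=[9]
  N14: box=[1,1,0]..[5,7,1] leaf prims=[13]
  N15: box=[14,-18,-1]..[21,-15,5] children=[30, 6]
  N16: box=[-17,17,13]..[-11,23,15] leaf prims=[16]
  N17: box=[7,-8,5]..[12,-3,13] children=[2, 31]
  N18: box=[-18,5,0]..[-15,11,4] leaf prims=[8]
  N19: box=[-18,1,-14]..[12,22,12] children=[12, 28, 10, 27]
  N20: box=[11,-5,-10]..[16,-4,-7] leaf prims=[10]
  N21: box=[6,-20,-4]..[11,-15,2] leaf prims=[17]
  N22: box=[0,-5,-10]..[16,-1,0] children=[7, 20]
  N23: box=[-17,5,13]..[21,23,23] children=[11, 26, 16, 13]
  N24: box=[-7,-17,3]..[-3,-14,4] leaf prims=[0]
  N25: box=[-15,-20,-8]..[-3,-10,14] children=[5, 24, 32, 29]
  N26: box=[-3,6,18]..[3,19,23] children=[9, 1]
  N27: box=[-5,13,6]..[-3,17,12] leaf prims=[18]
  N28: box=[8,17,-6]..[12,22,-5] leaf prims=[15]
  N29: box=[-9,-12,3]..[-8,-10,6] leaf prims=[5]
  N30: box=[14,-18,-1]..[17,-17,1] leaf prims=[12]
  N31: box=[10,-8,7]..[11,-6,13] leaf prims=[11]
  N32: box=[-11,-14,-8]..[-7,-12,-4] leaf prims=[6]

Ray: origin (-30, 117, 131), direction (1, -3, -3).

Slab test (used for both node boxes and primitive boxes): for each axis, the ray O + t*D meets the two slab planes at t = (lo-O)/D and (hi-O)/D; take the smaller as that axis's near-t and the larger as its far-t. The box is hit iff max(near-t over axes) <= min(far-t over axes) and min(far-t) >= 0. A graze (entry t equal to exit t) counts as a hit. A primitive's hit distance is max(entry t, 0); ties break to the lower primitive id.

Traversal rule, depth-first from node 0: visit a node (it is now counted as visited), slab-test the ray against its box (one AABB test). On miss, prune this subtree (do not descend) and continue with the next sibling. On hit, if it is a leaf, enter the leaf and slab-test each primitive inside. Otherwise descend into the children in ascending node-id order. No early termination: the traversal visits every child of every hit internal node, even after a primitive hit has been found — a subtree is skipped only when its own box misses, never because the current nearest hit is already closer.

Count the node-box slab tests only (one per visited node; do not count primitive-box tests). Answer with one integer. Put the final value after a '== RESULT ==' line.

Traverse from the root:
N0 x:[12,51] y:[94/3,137/3] z:[36,145/3] -> hit [36,137/3], descend [4, 19, 23, 25]
  N4 x:[30,51] y:[118/3,137/3] z:[118/3,47] -> hit [118/3,137/3], descend [15, 17, 21, 22]
    N15 x:[44,51] y:[44,45] z:[42,44] -> hit [44,44], descend [6, 30]
      N6 x:[45,51] y:[44,134/3] z:[42,127/3] -> miss, prune
      N30 x:[44,47] y:[134/3,45] z:[130/3,44] -> miss, prune
    N17 x:[37,42] y:[40,125/3] z:[118/3,42] -> hit [40,125/3], descend [2, 31]
      N2 x:[37,42] y:[40,124/3] z:[40,42] -> hit [40,124/3] leaf, test {P19@t=40}
      N31 x:[40,41] y:[41,125/3] z:[118/3,124/3] -> hit [41,41] leaf, test {P11@t=41}
    N21 x:[36,41] y:[44,137/3] z:[43,45] -> miss, prune
    N22 x:[30,46] y:[118/3,122/3] z:[131/3,47] -> miss, prune
  N19 x:[12,42] y:[95/3,116/3] z:[119/3,145/3] -> miss, prune
  N23 x:[13,51] y:[94/3,112/3] z:[36,118/3] -> hit [36,112/3], descend [11, 13, 16, 26]
    N11 x:[18,26] y:[35,112/3] z:[109/3,115/3] -> miss, prune
    N13 x:[47,51] y:[95/3,101/3] z:[110/3,38] -> miss, prune
    N16 x:[13,19] y:[94/3,100/3] z:[116/3,118/3] -> miss, prune
    N26 x:[27,33] y:[98/3,37] z:[36,113/3] -> miss, prune
  N25 x:[15,27] y:[127/3,137/3] z:[39,139/3] -> miss, prune

17 AABB tests over nodes [0, 4, 15, 6, 30, 17, 2, 31, 21, 22, 19, 23, 11, 13, 16, 26, 25]; 2 leaves entered; closest P19.

== RESULT ==
17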